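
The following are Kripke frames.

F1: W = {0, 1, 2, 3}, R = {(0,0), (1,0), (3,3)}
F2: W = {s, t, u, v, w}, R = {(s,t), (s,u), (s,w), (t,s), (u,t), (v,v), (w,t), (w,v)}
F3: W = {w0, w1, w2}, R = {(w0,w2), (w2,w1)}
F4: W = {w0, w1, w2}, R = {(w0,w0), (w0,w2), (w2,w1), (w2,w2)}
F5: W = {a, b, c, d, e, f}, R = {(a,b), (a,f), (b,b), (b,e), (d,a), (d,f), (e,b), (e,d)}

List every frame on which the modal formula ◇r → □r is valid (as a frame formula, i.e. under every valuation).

This is the axiom for partial functionality; its first-order frame correspondent is ∀x ∀y ∀z (Rxy ∧ Rxz → y = z).
F1: condition met.
F2: fails — s sees both t and u.
F3: condition met.
F4: fails — w0 sees both w0 and w2.
F5: fails — a sees both b and f.

F1, F3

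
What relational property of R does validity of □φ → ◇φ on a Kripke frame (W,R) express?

Suppose □φ→◇φ is valid. At any x set V(φ)=W. Then □φ at x, so ◇φ at x, so x has a successor.
Conversely, on a frame with seriality the schema holds at every world under every valuation.
Frame condition: ∀x ∃y Rxy.

seriality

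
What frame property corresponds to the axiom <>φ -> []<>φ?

The Euclidean property

Suppose ◇φ→□◇φ is valid. Take Rxy, Rxz and set V(φ)={y}. Then ◇φ at x, so □◇φ at x, so ◇φ at z, so some w with Rzw has φ; w=y, i.e. Rzy. By symmetry of the argument, Ryz.
Conversely, any frame satisfying forall x forall y forall z (Rxy & Rxz -> Ryz) validates the schema.
So the correspondent is the Euclidean property.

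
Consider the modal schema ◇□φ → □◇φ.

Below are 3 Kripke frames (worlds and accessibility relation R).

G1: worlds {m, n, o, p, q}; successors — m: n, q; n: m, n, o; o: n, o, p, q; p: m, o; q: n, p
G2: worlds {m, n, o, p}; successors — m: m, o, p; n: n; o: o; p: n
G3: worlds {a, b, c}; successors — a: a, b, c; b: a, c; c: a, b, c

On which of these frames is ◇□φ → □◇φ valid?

G3

Frame correspondent (Sahlqvist): ∀x ∀y ∀z (Rxy ∧ Rxz → ∃w (Ryw ∧ Rzw)) — i.e. convergence.
G1: fails — Rop and Roq but p and q have no common successor.
G2: fails — Rmo and Rmp but o and p have no common successor.
G3: condition met.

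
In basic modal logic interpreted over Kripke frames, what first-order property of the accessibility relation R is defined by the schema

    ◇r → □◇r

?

the Euclidean property

This schema is the 5 axiom.
It corresponds to the Euclidean property: ∀x ∀y ∀z (Rxy ∧ Rxz → Ryz).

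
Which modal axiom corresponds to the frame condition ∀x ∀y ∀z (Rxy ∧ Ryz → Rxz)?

□s → □□s

The condition is transitivity. The 4 schema □s → □□s defines it.
Suppose □s→□□s is valid. Take Rxy, Ryz and set V(s)={w : Rxw}. Then □s at x, so □□s at x, so □s at y, so s at z, i.e. Rxz.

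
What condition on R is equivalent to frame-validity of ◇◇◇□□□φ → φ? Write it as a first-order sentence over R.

This is a Sahlqvist (Geach-type) schema ◇^3□^3φ → □^0◇^0φ.
Minimal-valuation argument: fix x; take any y with xR^3y and any z with xR^0z. Set V(φ) to the set of worlds R-reachable from y in exactly 3 steps. Then □^3φ holds at y, so the antecedent holds at x; validity forces ◇^0φ at z, giving a w with zR^0w and yR^3w.
First-order correspondent: ∀x ∀y (xR³y → ∃w (yR³w ∧ x = w)).

∀x ∀y (xR³y → ∃w (yR³w ∧ x = w))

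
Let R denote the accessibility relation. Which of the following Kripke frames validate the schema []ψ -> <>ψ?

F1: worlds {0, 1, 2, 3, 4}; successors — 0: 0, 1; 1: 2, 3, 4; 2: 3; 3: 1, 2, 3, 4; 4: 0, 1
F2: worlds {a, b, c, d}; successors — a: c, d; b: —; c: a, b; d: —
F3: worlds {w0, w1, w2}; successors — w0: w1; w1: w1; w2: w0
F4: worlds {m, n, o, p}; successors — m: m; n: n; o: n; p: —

F1, F3

Frame correspondent (Sahlqvist): forall x exists y Rxy — i.e. seriality.
F1: satisfies the condition.
F2: fails — world b has no successor.
F3: satisfies the condition.
F4: fails — world p has no successor.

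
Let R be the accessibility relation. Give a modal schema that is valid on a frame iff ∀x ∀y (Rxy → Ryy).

A defining formula is □(□r → r) (the T□ axiom).
Suppose □(□r→r) is valid. Take Rxy and set V(r)={w : Ryw}. Then at y, □r holds; since □(□r→r) at x, □r→r at y, so r at y, i.e. Ryy.

□(□r → r)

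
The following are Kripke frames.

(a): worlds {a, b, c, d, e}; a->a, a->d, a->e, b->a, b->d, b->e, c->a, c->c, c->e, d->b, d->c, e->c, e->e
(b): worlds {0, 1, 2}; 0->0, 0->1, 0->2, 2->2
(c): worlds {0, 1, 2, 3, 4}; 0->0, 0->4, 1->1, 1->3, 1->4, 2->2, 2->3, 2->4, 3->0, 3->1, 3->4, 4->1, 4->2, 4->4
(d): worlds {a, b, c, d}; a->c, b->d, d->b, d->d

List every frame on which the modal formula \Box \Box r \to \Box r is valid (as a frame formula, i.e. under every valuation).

(b), (c)

The schema corresponds to density: \forall x \forall y (Rxy \to \exists z (Rxz \wedge Rzy)).
(a): fails — Rdb but no z with Rdz and Rzb.
(b): ✓.
(c): ✓.
(d): fails — Rac but no z with Raz and Rzc.
Valid on: (b), (c).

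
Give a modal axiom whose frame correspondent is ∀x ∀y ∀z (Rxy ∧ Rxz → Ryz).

◇ψ → □◇ψ

A defining formula is ◇ψ → □◇ψ (the 5 axiom).
Suppose ◇ψ→□◇ψ is valid. Take Rxy, Rxz and set V(ψ)={y}. Then ◇ψ at x, so □◇ψ at x, so ◇ψ at z, so some w with Rzw has ψ; w=y, i.e. Rzy. By symmetry of the argument, Ryz.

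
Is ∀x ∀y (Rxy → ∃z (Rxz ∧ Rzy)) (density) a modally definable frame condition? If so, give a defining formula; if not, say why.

Yes: it is density, defined by the C4 schema □□p → □p.
Suppose □□p→□p is valid. Take Rxy and set V(p)={w : xR²w}. Then □□p at x, so □p at x, so p at y, i.e. ∃z(Rxz∧Rzy).

Definable; □□p → □p defines it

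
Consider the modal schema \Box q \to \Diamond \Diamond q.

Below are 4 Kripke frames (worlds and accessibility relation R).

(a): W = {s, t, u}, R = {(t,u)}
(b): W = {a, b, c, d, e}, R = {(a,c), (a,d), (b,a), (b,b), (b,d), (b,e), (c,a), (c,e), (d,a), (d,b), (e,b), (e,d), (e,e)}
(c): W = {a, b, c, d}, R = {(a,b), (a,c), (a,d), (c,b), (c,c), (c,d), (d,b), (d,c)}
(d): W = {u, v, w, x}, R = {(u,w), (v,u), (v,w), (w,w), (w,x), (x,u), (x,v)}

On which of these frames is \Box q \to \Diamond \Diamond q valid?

(d)

Frame correspondent (Sahlqvist): \forall x \exists w (xRw \wedge x R^2 w) — i.e. a generalized confluence (Geach) condition.
(a): fails — at s but no w with sRw and sR²w.
(b): fails — at a but no w with aRw and aR²w.
(c): fails — at b but no w with bRw and bR²w.
(d): satisfies the condition.
Valid on: (d).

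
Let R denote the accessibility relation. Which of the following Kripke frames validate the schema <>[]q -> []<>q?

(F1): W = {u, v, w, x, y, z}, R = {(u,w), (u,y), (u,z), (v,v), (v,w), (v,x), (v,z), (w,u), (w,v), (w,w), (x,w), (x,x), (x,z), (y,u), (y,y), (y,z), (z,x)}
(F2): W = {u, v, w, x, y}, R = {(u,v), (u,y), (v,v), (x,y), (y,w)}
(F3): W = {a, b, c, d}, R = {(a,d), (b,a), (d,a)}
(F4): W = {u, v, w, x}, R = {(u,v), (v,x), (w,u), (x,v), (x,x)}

The schema corresponds to convergence: forall x forall y forall z (Rxy & Rxz -> exists w (Ryw & Rzw)).
(F1): fails — Ruz and Ruw but z and w have no common successor.
(F2): fails — Ruv and Ruy but v and y have no common successor.
(F3): satisfies the condition.
(F4): satisfies the condition.

(F3), (F4)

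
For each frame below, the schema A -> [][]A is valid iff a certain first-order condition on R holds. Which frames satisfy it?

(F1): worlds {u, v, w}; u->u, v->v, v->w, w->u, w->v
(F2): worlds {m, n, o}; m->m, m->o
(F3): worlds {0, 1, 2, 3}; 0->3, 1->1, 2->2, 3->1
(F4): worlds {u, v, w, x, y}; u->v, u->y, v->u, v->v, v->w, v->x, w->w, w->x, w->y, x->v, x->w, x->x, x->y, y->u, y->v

The schema corresponds to a generalized confluence (Geach) condition: forall x forall z (x R^2 z -> exists w (x = w & z = w)).
(F1): fails — vR²u but v ≠ u.
(F2): fails — mR²o but m ≠ o.
(F3): fails — 0R²1 but 0 ≠ 1.
(F4): fails — uR²v but u ≠ v.
Valid on no frame.

none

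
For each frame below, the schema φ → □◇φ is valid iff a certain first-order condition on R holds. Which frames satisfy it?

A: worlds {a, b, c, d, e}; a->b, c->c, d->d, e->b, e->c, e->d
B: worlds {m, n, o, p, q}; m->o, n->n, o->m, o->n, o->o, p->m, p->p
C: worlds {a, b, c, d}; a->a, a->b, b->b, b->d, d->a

none

This is the axiom for symmetry; its first-order frame correspondent is ∀x ∀y (Rxy → Ryx).
A: fails — Reb but not Rbe.
B: fails — Ron but not Rno.
C: fails — Rab but not Rba.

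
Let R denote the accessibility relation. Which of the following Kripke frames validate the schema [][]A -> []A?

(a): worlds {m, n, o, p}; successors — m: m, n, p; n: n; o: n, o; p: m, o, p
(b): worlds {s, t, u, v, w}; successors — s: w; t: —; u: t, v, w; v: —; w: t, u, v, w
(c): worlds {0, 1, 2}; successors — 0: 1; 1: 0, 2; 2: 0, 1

(a), (b)

This is the axiom for density; its first-order frame correspondent is forall x forall y (Rxy -> exists z (Rxz & Rzy)).
(a): condition met.
(b): condition met.
(c): fails — R12 but no z with R1z and Rz2.
Valid on: (a), (b).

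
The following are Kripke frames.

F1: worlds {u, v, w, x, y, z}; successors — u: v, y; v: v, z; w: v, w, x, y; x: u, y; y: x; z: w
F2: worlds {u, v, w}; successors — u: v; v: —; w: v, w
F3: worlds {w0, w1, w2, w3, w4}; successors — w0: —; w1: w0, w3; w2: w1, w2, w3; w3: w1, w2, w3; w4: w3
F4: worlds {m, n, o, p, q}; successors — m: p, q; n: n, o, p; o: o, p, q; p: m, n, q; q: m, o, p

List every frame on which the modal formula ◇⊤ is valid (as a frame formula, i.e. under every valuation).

F1, F4

The schema corresponds to seriality: ∀x ∃y Rxy.
F1: ✓.
F2: fails — world v has no successor.
F3: fails — world w0 has no successor.
F4: ✓.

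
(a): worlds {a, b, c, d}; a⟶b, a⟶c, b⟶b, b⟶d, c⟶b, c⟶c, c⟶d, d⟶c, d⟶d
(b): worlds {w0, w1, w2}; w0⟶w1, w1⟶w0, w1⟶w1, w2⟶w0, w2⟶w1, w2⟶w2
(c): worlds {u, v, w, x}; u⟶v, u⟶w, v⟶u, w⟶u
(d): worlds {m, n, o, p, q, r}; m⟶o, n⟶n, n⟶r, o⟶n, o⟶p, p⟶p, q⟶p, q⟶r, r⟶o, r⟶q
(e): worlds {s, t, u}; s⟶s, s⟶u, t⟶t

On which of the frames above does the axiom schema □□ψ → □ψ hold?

(a), (b), (e)

This is the axiom for density; its first-order frame correspondent is ∀x ∀y (Rxy → ∃z (Rxz ∧ Rzy)).
(a): ✓.
(b): ✓.
(c): fails — Ruv but no z with Ruz and Rzv.
(d): fails — Rmo but no z with Rmz and Rzo.
(e): ✓.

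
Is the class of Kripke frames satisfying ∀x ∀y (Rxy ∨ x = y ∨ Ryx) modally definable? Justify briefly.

Any modally definable frame class is closed under disjoint unions.
Take 3 disjoint single-world reflexive frames: each is trivially connected, but their disjoint union has 3 worlds with no edge between distinct components, so it is not connected.
So the class is not modally definable.

No — not modally definable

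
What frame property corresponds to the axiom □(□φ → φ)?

shift-reflexivity: ∀x ∀y (Rxy → Ryy)

Suppose □(□φ→φ) is valid. Take Rxy and set V(φ)={w : Ryw}. Then at y, □φ holds; since □(□φ→φ) at x, □φ→φ at y, so φ at y, i.e. Ryy.
The converse is a direct semantic check.
So the correspondent is shift-reflexivity.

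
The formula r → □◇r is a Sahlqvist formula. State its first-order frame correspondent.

This schema is the B axiom.
Its frame correspondent is symmetry — ∀x ∀y (Rxy → Ryx).

symmetry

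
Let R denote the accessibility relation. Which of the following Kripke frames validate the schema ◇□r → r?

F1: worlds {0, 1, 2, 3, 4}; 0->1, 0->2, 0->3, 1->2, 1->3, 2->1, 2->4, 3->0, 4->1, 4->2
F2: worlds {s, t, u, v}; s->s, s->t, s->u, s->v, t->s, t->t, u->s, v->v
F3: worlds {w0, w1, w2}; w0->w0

F3

Frame correspondent (Sahlqvist): ∀x ∀y (Rxy → Ryx) — i.e. symmetry.
F1: fails — R02 but not R20.
F2: fails — Rsv but not Rvs.
F3: condition met.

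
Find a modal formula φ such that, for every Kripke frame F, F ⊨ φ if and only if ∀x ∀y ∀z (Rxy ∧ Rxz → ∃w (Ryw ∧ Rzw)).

◇□s → □◇s

The condition is convergence. The .2 schema ◇□s → □◇s defines it.
Suppose ◇□s→□◇s is valid. Take Rxy, Rxz and set V(s)={w : Ryw}. Then □s at y so ◇□s at x, so □◇s at x, so ◇s at z, giving w with Rzw and Ryw.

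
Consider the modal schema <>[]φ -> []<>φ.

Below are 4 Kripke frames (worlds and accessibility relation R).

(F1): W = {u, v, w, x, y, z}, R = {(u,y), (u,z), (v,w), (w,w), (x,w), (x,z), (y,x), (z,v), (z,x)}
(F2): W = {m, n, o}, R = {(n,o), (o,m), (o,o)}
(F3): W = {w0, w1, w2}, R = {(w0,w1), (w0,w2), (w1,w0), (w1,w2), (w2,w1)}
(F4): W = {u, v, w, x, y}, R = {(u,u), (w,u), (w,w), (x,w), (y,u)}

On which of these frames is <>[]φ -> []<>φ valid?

This is the axiom for convergence; its first-order frame correspondent is forall x forall y forall z (Rxy & Rxz -> exists w (Ryw & Rzw)).
(F1): fails — Rxw and Rxz but w and z have no common successor.
(F2): fails — Rom and Rom but m and m have no common successor.
(F3): fails — Rw0w1 and Rw0w2 but w1 and w2 have no common successor.
(F4): satisfies the condition.

(F4)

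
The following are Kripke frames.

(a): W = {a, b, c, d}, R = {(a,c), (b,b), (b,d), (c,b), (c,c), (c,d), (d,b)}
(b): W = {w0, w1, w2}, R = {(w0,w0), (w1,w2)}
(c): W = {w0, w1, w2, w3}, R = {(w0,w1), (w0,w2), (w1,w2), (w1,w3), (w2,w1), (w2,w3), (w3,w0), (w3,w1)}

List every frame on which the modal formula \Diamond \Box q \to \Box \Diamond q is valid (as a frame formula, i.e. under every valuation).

The schema corresponds to convergence: \forall x \forall y \forall z (Rxy \wedge Rxz \to \exists w (Ryw \wedge Rzw)).
(a): ✓.
(b): fails — Rw1w2 and Rw1w2 but w2 and w2 have no common successor.
(c): fails — Rw2w1 and Rw2w3 but w1 and w3 have no common successor.

(a)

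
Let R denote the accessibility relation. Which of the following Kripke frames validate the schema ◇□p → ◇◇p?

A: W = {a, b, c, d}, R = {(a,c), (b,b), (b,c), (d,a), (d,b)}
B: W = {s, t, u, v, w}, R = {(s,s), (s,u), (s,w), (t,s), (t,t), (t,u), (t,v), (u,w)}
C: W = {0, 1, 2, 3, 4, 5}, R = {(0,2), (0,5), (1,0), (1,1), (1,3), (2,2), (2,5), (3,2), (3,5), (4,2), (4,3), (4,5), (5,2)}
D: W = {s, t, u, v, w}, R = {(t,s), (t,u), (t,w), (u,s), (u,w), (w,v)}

C

This is the axiom for a generalized confluence (Geach) condition; its first-order frame correspondent is ∀x ∀y (xRy → ∃w (yRw ∧ xR²w)).
A: fails — aRc but no w with cRw and aR²w.
B: fails — sRw but no w* with wRw* and sR²w*.
C: condition met.
D: fails — tRs but no w* with sRw* and tR²w*.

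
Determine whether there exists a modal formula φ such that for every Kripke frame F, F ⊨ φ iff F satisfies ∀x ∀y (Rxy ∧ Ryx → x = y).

If a class were modally definable it would be closed under surjective bounded morphisms (Goldblatt–Thomason).
The 4-cycle (worlds 0,1,2,3 with 0→1→2→3→0) is antisymmetric. Sending even-indexed worlds to • and odd-indexed worlds to ∘ is a surjective bounded morphism onto the two-world frame with •↔∘, which is not antisymmetric.
So no modal formula (or set of formulas) defines exactly the antisymmetric frames.

No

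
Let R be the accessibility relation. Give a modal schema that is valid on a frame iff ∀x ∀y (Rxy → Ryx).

The condition is symmetry. The B schema p → □◇p defines it.
Suppose p→□◇p is valid. Take Rxy and set V(p)={x}. Then p at x, so □◇p at x, so ◇p at y, so some z with Ryz has p; z=x, i.e. Ryx.

p → □◇p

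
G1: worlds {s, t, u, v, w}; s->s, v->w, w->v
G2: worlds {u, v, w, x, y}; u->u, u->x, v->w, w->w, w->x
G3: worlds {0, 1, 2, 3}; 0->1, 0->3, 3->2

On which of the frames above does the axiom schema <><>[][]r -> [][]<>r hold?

none

This is the axiom for a generalized confluence (Geach) condition; its first-order frame correspondent is forall x forall y forall z ((x R^2 y & x R^2 z) -> exists w (y R^2 w & zRw)).
G1: fails — vR²v, vR²v but no w* with vR²w* and vRw*.
G2: fails — uR²u, uR²x but no t with uR²t and xRt.
G3: fails — 0R²2, 0R²2 but no w with 2R²w and 2Rw.
Valid on no frame.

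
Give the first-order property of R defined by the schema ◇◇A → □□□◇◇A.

∀x ∀y ∀z ((xR²y ∧ xR³z) → ∃w (y = w ∧ zR²w))

This is a Sahlqvist (Geach-type) schema ◇^2□^0A → □^3◇^2A.
Minimal-valuation argument: fix x; take any y with xR^2y and any z with xR^3z. Set V(A) to the set of worlds R-reachable from y in exactly 0 steps. Then □^0A holds at y, so the antecedent holds at x; validity forces ◇^2A at z, giving a w with zR^2w and yR^0w.
First-order correspondent: ∀x ∀y ∀z ((xR²y ∧ xR³z) → ∃w (y = w ∧ zR²w)).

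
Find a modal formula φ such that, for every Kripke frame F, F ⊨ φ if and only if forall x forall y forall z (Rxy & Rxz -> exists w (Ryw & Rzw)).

◇□q → □◇q

The condition is convergence. The .2 schema ◇□q → □◇q defines it.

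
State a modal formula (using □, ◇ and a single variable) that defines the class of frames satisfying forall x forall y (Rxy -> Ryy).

□(□p → p)

The condition is shift-reflexivity. The T□ schema □(□p → p) defines it.
Suppose □(□p→p) is valid. Take Rxy and set V(p)={w : Ryw}. Then at y, □p holds; since □(□p→p) at x, □p→p at y, so p at y, i.e. Ryy.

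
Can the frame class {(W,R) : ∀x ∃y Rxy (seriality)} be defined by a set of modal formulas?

The condition is seriality. A defining modal formula is □p → ◇p.
Suppose □p→◇p is valid. At any x set V(p)=W. Then □p at x, so ◇p at x, so x has a successor.

Yes, by □p → ◇p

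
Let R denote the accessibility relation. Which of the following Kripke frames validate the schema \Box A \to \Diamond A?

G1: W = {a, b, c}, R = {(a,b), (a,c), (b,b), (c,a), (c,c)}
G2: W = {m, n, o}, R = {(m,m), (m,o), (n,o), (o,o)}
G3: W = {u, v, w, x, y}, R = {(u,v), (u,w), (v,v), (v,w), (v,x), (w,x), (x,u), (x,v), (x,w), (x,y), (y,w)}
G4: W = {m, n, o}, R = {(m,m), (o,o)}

G1, G2, G3

Frame correspondent (Sahlqvist): \forall x \exists y Rxy — i.e. seriality.
G1: satisfies the condition.
G2: satisfies the condition.
G3: satisfies the condition.
G4: fails — world n has no successor.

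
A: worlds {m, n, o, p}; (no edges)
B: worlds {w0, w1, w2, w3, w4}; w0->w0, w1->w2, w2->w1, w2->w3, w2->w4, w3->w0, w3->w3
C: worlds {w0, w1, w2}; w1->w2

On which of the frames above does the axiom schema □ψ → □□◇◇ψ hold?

The schema corresponds to a generalized confluence (Geach) condition: ∀x ∀z (xR²z → ∃w (xRw ∧ zR²w)).
A: satisfies the condition.
B: fails — w1R²w1 but no w with w1Rw and w1R²w.
C: satisfies the condition.

A, C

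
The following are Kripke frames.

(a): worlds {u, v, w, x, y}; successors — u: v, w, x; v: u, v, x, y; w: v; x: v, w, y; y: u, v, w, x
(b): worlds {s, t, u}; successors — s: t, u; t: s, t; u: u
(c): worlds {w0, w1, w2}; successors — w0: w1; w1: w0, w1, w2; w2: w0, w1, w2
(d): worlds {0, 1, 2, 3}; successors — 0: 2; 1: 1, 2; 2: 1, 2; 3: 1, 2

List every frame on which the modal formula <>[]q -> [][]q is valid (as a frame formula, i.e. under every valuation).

(d)

Frame correspondent (Sahlqvist): forall x forall y forall z ((xRy & x R^2 z) -> exists w (yRw & z = w)) — i.e. a generalized confluence (Geach) condition.
(a): fails — uRv, uR²w but no t with vRt and w=t.
(b): fails — sRt, sR²u but no w with tRw and u=w.
(c): fails — w1Rw0, w1R²w0 but no w with w0Rw and w0=w.
(d): ✓.
Valid on: (d).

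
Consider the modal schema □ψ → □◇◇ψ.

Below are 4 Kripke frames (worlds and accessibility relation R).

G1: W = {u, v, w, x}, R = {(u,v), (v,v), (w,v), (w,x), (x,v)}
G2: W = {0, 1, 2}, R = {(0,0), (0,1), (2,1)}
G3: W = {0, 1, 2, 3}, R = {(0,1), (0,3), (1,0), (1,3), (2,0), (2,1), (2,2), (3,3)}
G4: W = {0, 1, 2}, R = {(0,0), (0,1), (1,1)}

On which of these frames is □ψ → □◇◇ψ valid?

The schema corresponds to a generalized confluence (Geach) condition: ∀x ∀z (xRz → ∃w (xRw ∧ zR²w)).
G1: satisfies the condition.
G2: fails — 0R1 but no w with 0Rw and 1R²w.
G3: satisfies the condition.
G4: satisfies the condition.

G1, G3, G4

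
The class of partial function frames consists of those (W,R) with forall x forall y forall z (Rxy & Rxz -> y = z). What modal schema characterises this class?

The condition is partial functionality. The CD schema ◇q → □q defines it.

◇q → □q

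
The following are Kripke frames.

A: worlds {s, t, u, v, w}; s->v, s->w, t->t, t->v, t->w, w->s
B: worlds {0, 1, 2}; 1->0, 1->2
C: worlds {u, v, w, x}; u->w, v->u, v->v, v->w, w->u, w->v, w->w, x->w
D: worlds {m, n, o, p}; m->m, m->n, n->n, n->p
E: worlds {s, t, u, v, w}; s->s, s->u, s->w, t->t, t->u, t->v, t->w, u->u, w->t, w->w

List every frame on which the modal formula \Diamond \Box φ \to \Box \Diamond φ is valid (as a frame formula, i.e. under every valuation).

C

Frame correspondent (Sahlqvist): \forall x \forall y \forall z (Rxy \wedge Rxz \to \exists w (Ryw \wedge Rzw)) — i.e. convergence.
A: fails — Rsv and Rsv but v and v have no common successor.
B: fails — R12 and R12 but 2 and 2 have no common successor.
C: condition met.
D: fails — Rnn and Rnp but n and p have no common successor.
E: fails — Rsw and Rsu but w and u have no common successor.
Valid on: C.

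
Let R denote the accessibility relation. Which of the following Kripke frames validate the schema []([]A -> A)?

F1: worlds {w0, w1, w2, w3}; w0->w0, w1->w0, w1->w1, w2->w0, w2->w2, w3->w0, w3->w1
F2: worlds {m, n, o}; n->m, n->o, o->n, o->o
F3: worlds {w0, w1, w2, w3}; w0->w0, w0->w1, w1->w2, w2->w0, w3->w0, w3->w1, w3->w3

The schema corresponds to shift-reflexivity: forall x forall y (Rxy -> Ryy).
F1: holds.
F2: fails — Rnm but not Rmm.
F3: fails — Rw1w2 but not Rw2w2.
Valid on: F1.

F1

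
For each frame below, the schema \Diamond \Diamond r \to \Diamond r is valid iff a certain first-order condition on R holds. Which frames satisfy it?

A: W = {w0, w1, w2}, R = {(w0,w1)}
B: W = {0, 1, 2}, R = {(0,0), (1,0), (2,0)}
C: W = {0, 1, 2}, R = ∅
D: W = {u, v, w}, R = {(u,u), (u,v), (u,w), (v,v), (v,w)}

A, B, C, D

This is the axiom for transitivity; its first-order frame correspondent is \forall x \forall y \forall z (Rxy \wedge Ryz \to Rxz).
A: condition met.
B: condition met.
C: condition met.
D: condition met.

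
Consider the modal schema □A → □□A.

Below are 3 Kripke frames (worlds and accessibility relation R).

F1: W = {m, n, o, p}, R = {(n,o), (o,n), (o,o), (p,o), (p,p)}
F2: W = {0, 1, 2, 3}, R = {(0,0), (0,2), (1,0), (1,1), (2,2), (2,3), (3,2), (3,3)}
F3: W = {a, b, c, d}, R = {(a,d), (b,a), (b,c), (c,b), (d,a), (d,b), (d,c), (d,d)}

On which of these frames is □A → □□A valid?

none

Frame correspondent (Sahlqvist): ∀x ∀y ∀z (Rxy ∧ Ryz → Rxz) — i.e. transitivity.
F1: fails — Rno and Ron but not Rnn.
F2: fails — R10 and R02 but not R12.
F3: fails — Rbc and Rcb but not Rbb.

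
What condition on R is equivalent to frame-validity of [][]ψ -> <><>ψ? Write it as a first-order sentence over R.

This is a Sahlqvist (Geach-type) schema ◇^0□^2ψ → □^0◇^2ψ.
Minimal-valuation argument: fix x; take any y with xR^0y and any z with xR^0z. Set V(ψ) to the set of worlds R-reachable from y in exactly 2 steps. Then □^2ψ holds at y, so the antecedent holds at x; validity forces ◇^2ψ at z, giving a w with zR^2w and yR^2w.
First-order correspondent: forall x exists w (x R^2 w & x R^2 w).

forall x exists w (x R^2 w & x R^2 w)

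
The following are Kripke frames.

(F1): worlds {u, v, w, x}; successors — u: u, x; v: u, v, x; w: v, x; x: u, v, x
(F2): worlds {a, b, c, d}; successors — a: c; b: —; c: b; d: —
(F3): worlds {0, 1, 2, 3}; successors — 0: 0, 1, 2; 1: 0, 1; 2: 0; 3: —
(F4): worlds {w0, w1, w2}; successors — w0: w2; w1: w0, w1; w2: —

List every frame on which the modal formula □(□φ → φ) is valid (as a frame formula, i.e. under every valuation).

(F1)

This is the axiom for shift-reflexivity; its first-order frame correspondent is ∀x ∀y (Rxy → Ryy).
(F1): condition met.
(F2): fails — Rac but not Rcc.
(F3): fails — R02 but not R22.
(F4): fails — Rw0w2 but not Rw2w2.
Valid on: (F1).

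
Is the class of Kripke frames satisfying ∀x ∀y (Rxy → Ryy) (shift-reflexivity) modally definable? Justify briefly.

Definable; □(□p → p) defines it

The condition is shift-reflexivity. A defining modal formula is □(□p → p).
Suppose □(□p→p) is valid. Take Rxy and set V(p)={w : Ryw}. Then at y, □p holds; since □(□p→p) at x, □p→p at y, so p at y, i.e. Ryy.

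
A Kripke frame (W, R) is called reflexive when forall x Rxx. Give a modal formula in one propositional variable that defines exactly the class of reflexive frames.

□r → r

A defining formula is □r → r (the T axiom).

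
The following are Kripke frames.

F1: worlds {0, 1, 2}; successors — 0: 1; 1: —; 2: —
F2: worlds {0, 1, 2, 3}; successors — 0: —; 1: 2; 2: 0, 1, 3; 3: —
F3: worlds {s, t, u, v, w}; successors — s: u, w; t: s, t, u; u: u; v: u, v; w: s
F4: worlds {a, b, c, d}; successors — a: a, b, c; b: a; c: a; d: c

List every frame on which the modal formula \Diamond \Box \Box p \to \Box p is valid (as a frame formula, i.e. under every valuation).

Frame correspondent (Sahlqvist): \forall x \forall y \forall z ((xRy \wedge xRz) \to \exists w (y R^2 w \wedge z = w)) — i.e. a generalized confluence (Geach) condition.
F1: fails — 0R1, 0R1 but no w with 1R²w and 1=w.
F2: fails — 2R0, 2R0 but no w with 0R²w and 0=w.
F3: fails — sRu, sRw but no w* with uR²w* and w=w*.
F4: satisfies the condition.
Valid on: F4.

F4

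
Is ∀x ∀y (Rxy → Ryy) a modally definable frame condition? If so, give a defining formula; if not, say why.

Yes — defined by □(□p → p)

Yes: it is shift-reflexivity, defined by the T□ schema □(□p → p).
Suppose □(□p→p) is valid. Take Rxy and set V(p)={w : Ryw}. Then at y, □p holds; since □(□p→p) at x, □p→p at y, so p at y, i.e. Ryy.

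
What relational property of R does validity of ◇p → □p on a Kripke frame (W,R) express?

partial functionality: ∀x ∀y ∀z (Rxy ∧ Rxz → y = z)

Suppose ◇p→□p is valid. Take Rxy, Rxz and set V(p)={y}. Then ◇p at x, so □p at x, so p at z, i.e. z=y.
Conversely, on a frame with partial functionality the schema holds at every world under every valuation.
Frame condition: ∀x ∀y ∀z (Rxy ∧ Rxz → y = z).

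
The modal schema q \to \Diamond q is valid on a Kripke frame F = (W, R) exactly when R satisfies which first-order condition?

This schema is equivalent to the T axiom □q → q.
It corresponds to reflexivity: \forall x Rxx.

reflexivity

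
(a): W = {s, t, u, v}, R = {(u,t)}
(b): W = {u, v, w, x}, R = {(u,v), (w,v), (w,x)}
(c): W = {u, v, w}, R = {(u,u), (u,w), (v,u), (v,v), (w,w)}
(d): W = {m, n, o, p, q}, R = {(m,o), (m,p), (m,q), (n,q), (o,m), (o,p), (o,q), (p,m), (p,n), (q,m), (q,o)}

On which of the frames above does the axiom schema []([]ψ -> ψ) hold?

The schema corresponds to shift-reflexivity: forall x forall y (Rxy -> Ryy).
(a): fails — Rut but not Rtt.
(b): fails — Ruv but not Rvv.
(c): ✓.
(d): fails — Rom but not Rmm.
Valid on: (c).

(c)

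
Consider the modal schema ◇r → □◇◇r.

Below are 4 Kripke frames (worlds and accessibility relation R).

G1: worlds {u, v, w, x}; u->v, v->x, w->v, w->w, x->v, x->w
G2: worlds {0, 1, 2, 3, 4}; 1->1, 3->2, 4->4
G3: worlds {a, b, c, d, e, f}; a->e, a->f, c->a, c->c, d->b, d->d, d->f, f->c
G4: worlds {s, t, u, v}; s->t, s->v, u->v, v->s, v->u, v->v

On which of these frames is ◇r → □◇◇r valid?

Frame correspondent (Sahlqvist): ∀x ∀y ∀z ((xRy ∧ xRz) → ∃w (y = w ∧ zR²w)) — i.e. a generalized confluence (Geach) condition.
G1: satisfies the condition.
G2: fails — 3R2, 3R2 but no w with 2=w and 2R²w.
G3: fails — aRe, aRe but no w with e=w and eR²w.
G4: fails — sRt, sRt but no w with t=w and tR²w.
Valid on: G1.

G1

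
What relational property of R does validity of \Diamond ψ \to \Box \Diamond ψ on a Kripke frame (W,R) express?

the Euclidean property: \forall x \forall y \forall z (Rxy \wedge Rxz \to Ryz)

Suppose ◇ψ→□◇ψ is valid. Take Rxy, Rxz and set V(ψ)={y}. Then ◇ψ at x, so □◇ψ at x, so ◇ψ at z, so some w with Rzw has ψ; w=y, i.e. Rzy. By symmetry of the argument, Ryz.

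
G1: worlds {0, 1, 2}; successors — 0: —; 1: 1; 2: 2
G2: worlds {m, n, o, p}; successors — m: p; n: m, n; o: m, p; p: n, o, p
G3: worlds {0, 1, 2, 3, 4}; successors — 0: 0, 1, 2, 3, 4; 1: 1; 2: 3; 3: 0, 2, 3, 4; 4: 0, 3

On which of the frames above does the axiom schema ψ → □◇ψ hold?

G1

This is the axiom for symmetry; its first-order frame correspondent is ∀x ∀y (Rxy → Ryx).
G1: holds.
G2: fails — Rom but not Rmo.
G3: fails — R02 but not R20.
Valid on: G1.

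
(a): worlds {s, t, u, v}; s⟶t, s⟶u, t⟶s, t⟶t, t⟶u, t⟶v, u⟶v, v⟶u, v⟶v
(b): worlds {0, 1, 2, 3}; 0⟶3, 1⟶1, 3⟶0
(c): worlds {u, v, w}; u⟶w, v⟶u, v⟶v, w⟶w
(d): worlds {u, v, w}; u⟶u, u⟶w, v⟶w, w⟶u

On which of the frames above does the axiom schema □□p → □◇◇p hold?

(a), (c), (d)

The schema corresponds to a generalized confluence (Geach) condition: ∀x ∀z (xRz → ∃w (xR²w ∧ zR²w)).
(a): holds.
(b): fails — 0R3 but no w with 0R²w and 3R²w.
(c): holds.
(d): holds.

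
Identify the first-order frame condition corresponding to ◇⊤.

This schema is equivalent to the D axiom □φ → ◇φ.
Its frame correspondent is seriality — ∀x ∃y Rxy.

Seriality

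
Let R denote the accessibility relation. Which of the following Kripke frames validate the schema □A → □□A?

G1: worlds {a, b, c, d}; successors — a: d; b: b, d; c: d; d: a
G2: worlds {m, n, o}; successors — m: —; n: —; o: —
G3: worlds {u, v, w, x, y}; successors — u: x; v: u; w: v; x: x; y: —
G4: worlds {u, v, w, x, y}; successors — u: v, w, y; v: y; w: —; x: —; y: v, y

The schema corresponds to transitivity: ∀x ∀y ∀z (Rxy ∧ Ryz → Rxz).
G1: fails — Rcd and Rda but not Rca.
G2: condition met.
G3: fails — Rvu and Rux but not Rvx.
G4: fails — Rvy and Ryv but not Rvv.

G2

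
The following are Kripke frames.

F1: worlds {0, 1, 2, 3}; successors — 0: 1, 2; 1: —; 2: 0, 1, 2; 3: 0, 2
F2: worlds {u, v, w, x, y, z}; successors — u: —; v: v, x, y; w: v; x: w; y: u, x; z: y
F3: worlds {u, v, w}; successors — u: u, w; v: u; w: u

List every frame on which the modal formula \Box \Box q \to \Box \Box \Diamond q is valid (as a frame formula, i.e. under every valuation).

F3

The schema corresponds to a generalized confluence (Geach) condition: \forall x \forall z (x R^2 z \to \exists w (x R^2 w \wedge zRw)).
F1: fails — 0R²1 but no w with 0R²w and 1Rw.
F2: fails — vR²u but no t with vR²t and uRt.
F3: ✓.
Valid on: F3.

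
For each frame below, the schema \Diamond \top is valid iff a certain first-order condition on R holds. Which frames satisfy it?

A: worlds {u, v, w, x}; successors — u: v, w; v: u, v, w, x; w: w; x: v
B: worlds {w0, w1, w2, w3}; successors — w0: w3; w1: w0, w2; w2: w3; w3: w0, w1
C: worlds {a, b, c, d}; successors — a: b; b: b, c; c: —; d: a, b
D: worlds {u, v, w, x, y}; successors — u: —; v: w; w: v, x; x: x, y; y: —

A, B

Frame correspondent (Sahlqvist): \forall x \exists y Rxy — i.e. seriality.
A: condition met.
B: condition met.
C: fails — world c has no successor.
D: fails — world u has no successor.
Valid on: A, B.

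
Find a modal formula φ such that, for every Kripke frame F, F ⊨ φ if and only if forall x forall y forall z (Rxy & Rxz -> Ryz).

◇q → □◇q

The condition is the Euclidean property. The 5 schema ◇q → □◇q defines it.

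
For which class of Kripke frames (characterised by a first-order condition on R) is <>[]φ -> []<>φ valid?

Convergence

Suppose ◇□φ→□◇φ is valid. Take Rxy, Rxz and set V(φ)={w : Ryw}. Then □φ at y so ◇□φ at x, so □◇φ at x, so ◇φ at z, giving w with Rzw and Ryw.
Conversely, on a frame with convergence the schema holds at every world under every valuation.
Frame condition: forall x forall y forall z (Rxy & Rxz -> exists w (Ryw & Rzw)).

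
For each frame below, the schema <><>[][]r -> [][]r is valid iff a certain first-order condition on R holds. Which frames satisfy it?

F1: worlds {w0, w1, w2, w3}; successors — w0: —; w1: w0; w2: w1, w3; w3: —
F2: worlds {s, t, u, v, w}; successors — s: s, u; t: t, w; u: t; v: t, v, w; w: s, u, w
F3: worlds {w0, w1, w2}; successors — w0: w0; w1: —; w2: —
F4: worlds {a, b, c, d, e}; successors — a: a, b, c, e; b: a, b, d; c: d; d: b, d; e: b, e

F3

Frame correspondent (Sahlqvist): forall x forall y forall z ((x R^2 y & x R^2 z) -> exists w (y R^2 w & z = w)) — i.e. a generalized confluence (Geach) condition.
F1: fails — w2R²w0, w2R²w0 but no w with w0R²w and w0=w.
F2: fails — sR²u, sR²s but no w* with uR²w* and s=w*.
F3: satisfies the condition.
F4: fails — aR²c, aR²a but no w with cR²w and a=w.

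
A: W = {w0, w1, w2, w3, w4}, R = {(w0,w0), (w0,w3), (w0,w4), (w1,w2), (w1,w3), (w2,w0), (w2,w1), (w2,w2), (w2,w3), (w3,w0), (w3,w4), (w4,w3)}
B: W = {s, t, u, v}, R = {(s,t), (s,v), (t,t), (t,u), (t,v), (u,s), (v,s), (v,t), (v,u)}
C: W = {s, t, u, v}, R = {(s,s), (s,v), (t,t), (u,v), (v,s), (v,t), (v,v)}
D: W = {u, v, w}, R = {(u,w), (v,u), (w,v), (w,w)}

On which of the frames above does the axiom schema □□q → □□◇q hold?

B, C

Frame correspondent (Sahlqvist): ∀x ∀z (xR²z → ∃w (xR²w ∧ zRw)) — i.e. a generalized confluence (Geach) condition.
A: fails — w4R²w4 but no w with w4R²w and w4Rw.
B: satisfies the condition.
C: satisfies the condition.
D: fails — uR²v but no t with uR²t and vRt.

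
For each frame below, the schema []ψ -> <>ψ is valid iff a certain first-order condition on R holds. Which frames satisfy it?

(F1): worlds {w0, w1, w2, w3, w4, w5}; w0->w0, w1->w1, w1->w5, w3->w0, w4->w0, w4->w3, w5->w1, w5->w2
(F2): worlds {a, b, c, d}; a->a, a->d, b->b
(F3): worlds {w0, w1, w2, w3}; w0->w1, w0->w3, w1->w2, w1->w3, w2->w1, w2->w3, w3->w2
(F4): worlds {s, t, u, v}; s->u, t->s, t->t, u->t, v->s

Frame correspondent (Sahlqvist): forall x exists y Rxy — i.e. seriality.
(F1): fails — world w2 has no successor.
(F2): fails — world c has no successor.
(F3): ✓.
(F4): ✓.
Valid on: (F3), (F4).

(F3), (F4)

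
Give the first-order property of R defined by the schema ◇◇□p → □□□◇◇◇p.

∀x ∀y ∀z ((xR²y ∧ xR³z) → ∃w (yRw ∧ zR³w))

This is a Sahlqvist (Geach-type) schema ◇^2□^1p → □^3◇^3p.
Minimal-valuation argument: fix x; take any y with xR^2y and any z with xR^3z. Set V(p) to the set of worlds R-reachable from y in exactly 1 step. Then □^1p holds at y, so the antecedent holds at x; validity forces ◇^3p at z, giving a w with zR^3w and yR^1w.
First-order correspondent: ∀x ∀y ∀z ((xR²y ∧ xR³z) → ∃w (yRw ∧ zR³w)).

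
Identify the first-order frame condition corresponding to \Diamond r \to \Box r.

This schema is the CD axiom.
It corresponds to partial functionality: \forall x \forall y \forall z (Rxy \wedge Rxz \to y = z).

Partial functionality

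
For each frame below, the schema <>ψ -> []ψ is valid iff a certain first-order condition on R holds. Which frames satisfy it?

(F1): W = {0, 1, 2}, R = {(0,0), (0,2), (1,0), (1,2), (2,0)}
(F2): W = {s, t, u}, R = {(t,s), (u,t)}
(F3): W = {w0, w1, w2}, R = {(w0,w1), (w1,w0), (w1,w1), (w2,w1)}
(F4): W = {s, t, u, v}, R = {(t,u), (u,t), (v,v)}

The schema corresponds to partial functionality: forall x forall y forall z (Rxy & Rxz -> y = z).
(F1): fails — 0 sees both 0 and 2.
(F2): condition met.
(F3): fails — w1 sees both w0 and w1.
(F4): condition met.

(F2), (F4)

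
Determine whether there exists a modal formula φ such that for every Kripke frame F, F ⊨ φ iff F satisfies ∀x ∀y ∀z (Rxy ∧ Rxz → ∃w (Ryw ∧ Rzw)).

This is a Sahlqvist condition; the .2 axiom ◇□p → □◇p defines it.
Suppose ◇□p→□◇p is valid. Take Rxy, Rxz and set V(p)={w : Ryw}. Then □p at y so ◇□p at x, so □◇p at x, so ◇p at z, giving w with Rzw and Ryw.

Definable; ◇□p → □◇p defines it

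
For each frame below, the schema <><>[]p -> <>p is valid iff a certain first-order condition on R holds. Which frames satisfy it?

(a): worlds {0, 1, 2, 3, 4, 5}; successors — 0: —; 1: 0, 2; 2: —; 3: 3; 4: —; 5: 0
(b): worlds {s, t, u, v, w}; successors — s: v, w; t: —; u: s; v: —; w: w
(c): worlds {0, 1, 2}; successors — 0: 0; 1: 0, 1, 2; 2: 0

(a), (c)

This is the axiom for a generalized confluence (Geach) condition; its first-order frame correspondent is forall x forall y (x R^2 y -> exists w (yRw & xRw)).
(a): ✓.
(b): fails — uR²v but no w* with vRw* and uRw*.
(c): ✓.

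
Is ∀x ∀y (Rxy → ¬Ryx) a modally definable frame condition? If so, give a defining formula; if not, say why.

If a class were modally definable it would be closed under surjective bounded morphisms (Goldblatt–Thomason).
The 5-cycle (worlds w0,w1,w2,w3,w4 with w0→w1→w2→w3→w4→w0) is asymmetric. Mapping every world to a single reflexive point • is a surjective bounded morphism, and the reflexive point is not asymmetric (R•• but asymmetry requires ¬R••).
So no modal formula (or set of formulas) defines exactly the asymmetric frames.

Not modally definable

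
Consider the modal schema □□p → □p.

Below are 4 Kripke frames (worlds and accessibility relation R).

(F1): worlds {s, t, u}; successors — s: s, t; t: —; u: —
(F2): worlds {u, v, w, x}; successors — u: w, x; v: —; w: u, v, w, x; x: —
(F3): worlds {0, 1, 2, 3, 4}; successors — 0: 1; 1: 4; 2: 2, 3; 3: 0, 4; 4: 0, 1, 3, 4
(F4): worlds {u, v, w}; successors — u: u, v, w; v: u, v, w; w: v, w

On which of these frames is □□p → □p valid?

Frame correspondent (Sahlqvist): ∀x ∀y (Rxy → ∃z (Rxz ∧ Rzy)) — i.e. density.
(F1): condition met.
(F2): condition met.
(F3): fails — R01 but no z with R0z and Rz1.
(F4): condition met.
Valid on: (F1), (F2), (F4).

(F1), (F2), (F4)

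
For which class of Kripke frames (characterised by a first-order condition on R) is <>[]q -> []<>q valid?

Convergence

Suppose ◇□q→□◇q is valid. Take Rxy, Rxz and set V(q)={w : Ryw}. Then □q at y so ◇□q at x, so □◇q at x, so ◇q at z, giving w with Rzw and Ryw.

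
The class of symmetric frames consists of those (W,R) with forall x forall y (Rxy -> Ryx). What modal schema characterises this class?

The condition is symmetry. The B schema p → □◇p defines it.

p → □◇p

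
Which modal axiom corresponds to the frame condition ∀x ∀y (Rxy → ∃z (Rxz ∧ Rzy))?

A defining formula is □□p → □p (the C4 axiom).
Suppose □□p→□p is valid. Take Rxy and set V(p)={w : xR²w}. Then □□p at x, so □p at x, so p at y, i.e. ∃z(Rxz∧Rzy).

□□p → □p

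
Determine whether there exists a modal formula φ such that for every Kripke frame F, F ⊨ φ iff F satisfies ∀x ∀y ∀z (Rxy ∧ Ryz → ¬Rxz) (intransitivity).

Any modally definable frame class is closed under surjective bounded morphisms.
The 7-cycle (worlds a,b,c,d,e,f,g with a→b→c→d→e→f→g→a) is intransitive. Mapping every world to a single reflexive point • is a surjective bounded morphism; the reflexive point is not intransitive (R••∧R•• but R••).
So the class is not modally definable.

Not modally definable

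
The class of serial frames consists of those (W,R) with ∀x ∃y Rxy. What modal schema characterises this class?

This is seriality; the standard corresponding axiom is D: □s → ◇s.
Suppose □s→◇s is valid. At any x set V(s)=W. Then □s at x, so ◇s at x, so x has a successor.

□s → ◇s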